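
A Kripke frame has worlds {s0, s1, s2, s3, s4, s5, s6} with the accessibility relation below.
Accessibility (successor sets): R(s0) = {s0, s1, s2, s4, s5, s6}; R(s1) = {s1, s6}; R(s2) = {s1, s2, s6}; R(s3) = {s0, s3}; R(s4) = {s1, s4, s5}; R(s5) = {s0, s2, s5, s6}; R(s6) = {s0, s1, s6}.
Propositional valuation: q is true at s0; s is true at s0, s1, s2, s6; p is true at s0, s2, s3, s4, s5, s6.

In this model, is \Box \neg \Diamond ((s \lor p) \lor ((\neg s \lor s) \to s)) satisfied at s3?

No

Recall that \Box ψ holds at a world iff ψ holds at every accessible world, and \Diamond ψ holds iff ψ holds at some accessible world.
At s3: \Box \neg \Diamond ((s \lor p) \lor ((\neg s \lor s) \to s)) requires \neg \Diamond ((s \lor p) \lor ((\neg s \lor s) \to s)) at every successor {s0, s3}.
  \neg \Diamond ((s \lor p) \lor ((\neg s \lor s) \to s)) fails at s0, so \Box \neg \Diamond ((s \lor p) \lor ((\neg s \lor s) \to s)) is false at s3.
    At s0: \Diamond ((s \lor p) \lor ((\neg s \lor s) \to s)) is true, so \neg \Diamond ((s \lor p) \lor ((\neg s \lor s) \to s)) is false.
      At s0: \Diamond ((s \lor p) \lor ((\neg s \lor s) \to s)) requires (s \lor p) \lor ((\neg s \lor s) \to s) at some successor in {s0, s1, s2, s4, s5, s6}.
        (s \lor p) \lor ((\neg s \lor s) \to s) holds at s0, so \Diamond ((s \lor p) \lor ((\neg s \lor s) \to s)) is true at s0.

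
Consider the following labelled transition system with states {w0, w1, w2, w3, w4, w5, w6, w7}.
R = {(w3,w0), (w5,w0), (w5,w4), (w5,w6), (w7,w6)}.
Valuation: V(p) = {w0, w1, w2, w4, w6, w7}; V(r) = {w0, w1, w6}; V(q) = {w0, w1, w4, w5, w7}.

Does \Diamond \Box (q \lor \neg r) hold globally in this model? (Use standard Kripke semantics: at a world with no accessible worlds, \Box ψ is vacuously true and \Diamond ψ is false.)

No

Recall that \Box ψ holds at a world iff ψ holds at every accessible world, and \Diamond ψ holds iff ψ holds at some accessible world.
Let φ = \Diamond \Box (q \lor \neg r). Evaluate φ at each world:
  w0 (successors ∅): φ is false.
  w1 (successors ∅): φ is false.
  w2 (successors ∅): φ is false.
  w3 (successors {w0}): φ is true.
  w4 (successors ∅): φ is false.
  w5 (successors {w0, w4, w6}): φ is true.
  w6 (successors ∅): φ is false.
  w7 (successors {w6}): φ is true.
Detail at w0 (counterexample):
  At w0: no accessible worlds, so \Diamond \Box (q \lor \neg r) is false.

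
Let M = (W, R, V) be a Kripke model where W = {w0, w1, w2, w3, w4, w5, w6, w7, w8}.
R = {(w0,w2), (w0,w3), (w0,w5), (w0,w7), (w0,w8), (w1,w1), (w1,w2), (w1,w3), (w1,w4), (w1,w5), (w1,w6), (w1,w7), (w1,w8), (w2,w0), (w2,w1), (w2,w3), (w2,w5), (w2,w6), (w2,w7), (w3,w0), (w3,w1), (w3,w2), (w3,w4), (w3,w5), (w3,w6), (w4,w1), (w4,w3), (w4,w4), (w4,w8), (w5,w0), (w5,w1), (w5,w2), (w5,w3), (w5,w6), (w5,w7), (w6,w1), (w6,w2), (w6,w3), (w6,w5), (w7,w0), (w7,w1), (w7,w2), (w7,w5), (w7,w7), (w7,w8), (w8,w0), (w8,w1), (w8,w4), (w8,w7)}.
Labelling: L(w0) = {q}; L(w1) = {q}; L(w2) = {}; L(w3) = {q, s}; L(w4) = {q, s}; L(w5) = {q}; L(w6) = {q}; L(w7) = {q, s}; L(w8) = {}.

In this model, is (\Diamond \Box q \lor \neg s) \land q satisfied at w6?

Yes

At w6: \Diamond \Box q \lor \neg s is true, q is true, so (\Diamond \Box q \lor \neg s) \land q is true.
  At w6: \Diamond \Box q is true, \neg s is true, so \Diamond \Box q \lor \neg s is true.
    At w6: \Diamond \Box q requires \Box q at some successor in {w1, w2, w3, w5}.
      \Box q holds at w2, so \Diamond \Box q is true at w6.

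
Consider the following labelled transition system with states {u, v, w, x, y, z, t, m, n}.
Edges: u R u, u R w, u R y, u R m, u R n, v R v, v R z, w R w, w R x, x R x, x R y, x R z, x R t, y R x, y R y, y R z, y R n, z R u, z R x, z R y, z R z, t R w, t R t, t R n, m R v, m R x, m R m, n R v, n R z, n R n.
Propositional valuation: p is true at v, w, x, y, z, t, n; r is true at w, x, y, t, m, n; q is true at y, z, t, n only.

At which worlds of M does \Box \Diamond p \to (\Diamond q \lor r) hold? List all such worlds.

Let φ = \Box \Diamond p \to (\Diamond q \lor r). Evaluate φ at each world:
  u (successors {u, w, y, m, n}): φ is true.
  v (successors {v, z}): φ is true.
  w (successors {w, x}): φ is true.
  x (successors {x, y, z, t}): φ is true.
  y (successors {x, y, z, n}): φ is true.
  z (successors {u, x, y, z}): φ is true.
  t (successors {w, t, n}): φ is true.
  m (successors {v, x, m}): φ is true.
  n (successors {v, z, n}): φ is true.
For instance, at n:
  At n: \Box \Diamond p is true, \Diamond q \lor r is true, so \Box \Diamond p \to (\Diamond q \lor r) is true.
    At n: \Box \Diamond p requires \Diamond p at every successor {v, z, n}.
      At v: \Diamond p is true.
      At z: \Diamond p is true.
      At n: \Diamond p is true.
    So \Box \Diamond p is true at n.
    At n: \Diamond q is true, r is true, so \Diamond q \lor r is true.
      At n: \Diamond q requires q at some successor in {v, z, n}.
        q holds at z, so \Diamond q is true at n.
Satisfying worlds: {u, v, w, x, y, z, t, m, n}

u, v, w, x, y, z, t, m, n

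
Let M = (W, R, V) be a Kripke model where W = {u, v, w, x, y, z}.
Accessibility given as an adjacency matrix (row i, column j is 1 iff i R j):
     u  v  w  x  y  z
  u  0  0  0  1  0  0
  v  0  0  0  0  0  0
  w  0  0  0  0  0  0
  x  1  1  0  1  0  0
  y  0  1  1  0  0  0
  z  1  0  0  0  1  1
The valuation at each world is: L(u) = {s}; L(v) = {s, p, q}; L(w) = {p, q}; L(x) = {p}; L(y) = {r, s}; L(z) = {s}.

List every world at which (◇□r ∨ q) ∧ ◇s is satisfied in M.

x, y

Let φ = (◇□r ∨ q) ∧ ◇s. Evaluate φ at each world:
  u (successors {x}): φ is false.
  v (successors ∅): φ is false.
  w (successors ∅): φ is false.
  x (successors {u, v, x}): φ is true.
  y (successors {v, w}): φ is true.
  z (successors {u, y, z}): φ is false.
For instance, at y:
  At y: ◇□r ∨ q is true, ◇s is true, so (◇□r ∨ q) ∧ ◇s is true.
    At y: ◇□r is true, q is false, so ◇□r ∨ q is true.
      At y: ◇□r requires □r at some successor in {v, w}.
        □r holds at v, so ◇□r is true at y.
    At y: ◇s requires s at some successor in {v, w}.
      s holds at v, so ◇s is true at y.
Satisfying worlds: {x, y}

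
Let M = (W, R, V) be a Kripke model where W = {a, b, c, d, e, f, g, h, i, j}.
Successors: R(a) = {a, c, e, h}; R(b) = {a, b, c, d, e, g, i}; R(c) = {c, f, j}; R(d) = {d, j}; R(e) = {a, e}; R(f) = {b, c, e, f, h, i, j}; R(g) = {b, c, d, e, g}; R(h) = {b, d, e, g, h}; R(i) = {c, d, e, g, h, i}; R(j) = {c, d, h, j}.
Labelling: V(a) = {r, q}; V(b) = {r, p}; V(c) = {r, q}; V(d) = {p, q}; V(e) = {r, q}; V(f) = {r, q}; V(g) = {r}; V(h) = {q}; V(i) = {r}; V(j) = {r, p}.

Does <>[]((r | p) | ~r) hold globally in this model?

Yes

Let φ = <>[]((r | p) | ~r). Evaluate φ at each world:
  a (successors {a, c, e, h}): φ is true.
  b (successors {a, b, c, d, e, g, i}): φ is true.
  c (successors {c, f, j}): φ is true.
  d (successors {d, j}): φ is true.
  e (successors {a, e}): φ is true.
  f (successors {b, c, e, f, h, i, j}): φ is true.
  g (successors {b, c, d, e, g}): φ is true.
  h (successors {b, d, e, g, h}): φ is true.
  i (successors {c, d, e, g, h, i}): φ is true.
  j (successors {c, d, h, j}): φ is true.
For instance, at j:
  At j: <>[]((r | p) | ~r) requires []((r | p) | ~r) at some successor in {c, d, h, j}.
    []((r | p) | ~r) holds at c, so <>[]((r | p) | ~r) is true at j.
      At c: []((r | p) | ~r) requires (r | p) | ~r at every successor {c, f, j}.
        At c: (r | p) | ~r is true.
        At f: (r | p) | ~r is true.
        At j: (r | p) | ~r is true.
      So []((r | p) | ~r) is true at c.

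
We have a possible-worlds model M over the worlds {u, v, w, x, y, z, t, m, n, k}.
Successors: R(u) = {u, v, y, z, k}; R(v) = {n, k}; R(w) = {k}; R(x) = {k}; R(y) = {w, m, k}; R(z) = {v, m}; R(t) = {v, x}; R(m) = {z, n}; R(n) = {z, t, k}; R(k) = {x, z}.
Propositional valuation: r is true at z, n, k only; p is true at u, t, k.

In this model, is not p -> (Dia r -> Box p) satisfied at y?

At y: not p is true, Dia r -> Box p is false, so not p -> (Dia r -> Box p) is false.
  At y: Dia r is true, Box p is false, so Dia r -> Box p is false.
    At y: Dia r requires r at some successor in {w, m, k}.
      r holds at k, so Dia r is true at y.
    At y: Box p requires p at every successor {w, m, k}.
      p fails at w, so Box p is false at y.

No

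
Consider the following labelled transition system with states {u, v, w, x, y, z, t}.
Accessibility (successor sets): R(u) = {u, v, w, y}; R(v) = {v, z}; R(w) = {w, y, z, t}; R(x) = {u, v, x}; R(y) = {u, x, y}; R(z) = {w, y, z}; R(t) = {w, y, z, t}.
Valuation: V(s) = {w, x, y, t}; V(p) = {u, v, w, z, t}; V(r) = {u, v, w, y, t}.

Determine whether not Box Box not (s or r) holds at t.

Yes

At t: Box Box not (s or r) is false, so not Box Box not (s or r) is true.
  At t: Box Box not (s or r) requires Box not (s or r) at every successor {w, y, z, t}.
    Box not (s or r) fails at w, so Box Box not (s or r) is false at t.
      At w: Box not (s or r) requires not (s or r) at every successor {w, y, z, t}.
        not (s or r) fails at w, so Box not (s or r) is false at w.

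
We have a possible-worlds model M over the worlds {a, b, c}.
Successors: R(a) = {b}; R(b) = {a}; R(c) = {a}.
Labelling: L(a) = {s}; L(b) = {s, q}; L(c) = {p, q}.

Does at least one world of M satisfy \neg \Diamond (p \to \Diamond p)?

No

Let φ = \neg \Diamond (p \to \Diamond p). Evaluate φ at each world:
  a (successors {b}): φ is false.
  b (successors {a}): φ is false.
  c (successors {a}): φ is false.
For instance, at b:
  At b: \Diamond (p \to \Diamond p) is true, so \neg \Diamond (p \to \Diamond p) is false.
    At b: \Diamond (p \to \Diamond p) requires p \to \Diamond p at some successor in {a}.
      p \to \Diamond p holds at a, so \Diamond (p \to \Diamond p) is true at b.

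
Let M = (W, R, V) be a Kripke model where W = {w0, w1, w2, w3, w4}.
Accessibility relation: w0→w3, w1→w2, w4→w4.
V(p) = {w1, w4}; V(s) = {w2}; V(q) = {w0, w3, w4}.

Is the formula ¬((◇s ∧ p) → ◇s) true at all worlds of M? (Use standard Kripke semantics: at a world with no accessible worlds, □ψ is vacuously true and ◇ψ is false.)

Let φ = ¬((◇s ∧ p) → ◇s). Evaluate φ at each world:
  w0 (successors {w3}): φ is false.
  w1 (successors {w2}): φ is false.
  w2 (successors ∅): φ is false.
  w3 (successors ∅): φ is false.
  w4 (successors {w4}): φ is false.
Detail at w0 (counterexample):
  At w0: (◇s ∧ p) → ◇s is true, so ¬((◇s ∧ p) → ◇s) is false.
    At w0: ◇s ∧ p is false, ◇s is false, so (◇s ∧ p) → ◇s is true.
      At w0: ◇s is false, p is false, so ◇s ∧ p is false.
      At w0: ◇s requires s at some successor in {w3}.
        At w3: s is false.
      So ◇s is false at w0.

No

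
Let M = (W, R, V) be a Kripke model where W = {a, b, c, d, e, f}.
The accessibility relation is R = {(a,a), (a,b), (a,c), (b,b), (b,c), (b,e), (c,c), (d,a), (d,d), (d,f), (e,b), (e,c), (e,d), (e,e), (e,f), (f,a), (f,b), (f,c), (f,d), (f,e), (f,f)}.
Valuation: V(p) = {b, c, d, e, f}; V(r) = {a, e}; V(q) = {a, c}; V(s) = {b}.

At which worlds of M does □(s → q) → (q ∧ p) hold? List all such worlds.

Let φ = □(s → q) → (q ∧ p). Evaluate φ at each world:
  a (successors {a, b, c}): φ is true.
  b (successors {b, c, e}): φ is true.
  c (successors {c}): φ is true.
  d (successors {a, d, f}): φ is false.
  e (successors {b, c, d, e, f}): φ is true.
  f (successors {a, b, c, d, e, f}): φ is true.
For instance, at d:
  At d: □(s → q) is true, q ∧ p is false, so □(s → q) → (q ∧ p) is false.
    At d: □(s → q) requires s → q at every successor {a, d, f}.
      At a: s → q is true.
      At d: s → q is true.
      At f: s → q is true.
    So □(s → q) is true at d.
Satisfying worlds: {a, b, c, e, f}

a, b, c, e, f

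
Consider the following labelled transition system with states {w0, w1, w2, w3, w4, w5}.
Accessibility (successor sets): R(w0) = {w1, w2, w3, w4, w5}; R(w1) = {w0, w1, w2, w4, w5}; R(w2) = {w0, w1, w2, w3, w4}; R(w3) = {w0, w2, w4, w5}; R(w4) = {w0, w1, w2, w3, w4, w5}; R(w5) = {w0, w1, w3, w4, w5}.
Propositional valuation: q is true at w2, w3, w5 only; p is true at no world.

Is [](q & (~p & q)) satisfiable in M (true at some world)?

Let φ = [](q & (~p & q)). Evaluate φ at each world:
  w0 (successors {w1, w2, w3, w4, w5}): φ is false.
  w1 (successors {w0, w1, w2, w4, w5}): φ is false.
  w2 (successors {w0, w1, w2, w3, w4}): φ is false.
  w3 (successors {w0, w2, w4, w5}): φ is false.
  w4 (successors {w0, w1, w2, w3, w4, w5}): φ is false.
  w5 (successors {w0, w1, w3, w4, w5}): φ is false.
For instance, at w1:
  At w1: [](q & (~p & q)) requires q & (~p & q) at every successor {w0, w1, w2, w4, w5}.
    q & (~p & q) fails at w0, so [](q & (~p & q)) is false at w1.

No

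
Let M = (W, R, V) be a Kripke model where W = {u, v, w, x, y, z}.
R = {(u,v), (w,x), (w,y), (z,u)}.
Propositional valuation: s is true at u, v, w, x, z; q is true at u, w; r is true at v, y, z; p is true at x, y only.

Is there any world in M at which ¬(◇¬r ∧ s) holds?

Let φ = ¬(◇¬r ∧ s). Evaluate φ at each world:
  u (successors {v}): φ is true.
  v (successors ∅): φ is true.
  w (successors {x, y}): φ is false.
  x (successors ∅): φ is true.
  y (successors ∅): φ is true.
  z (successors {u}): φ is false.
Detail at u (witness):
  At u: ◇¬r ∧ s is false, so ¬(◇¬r ∧ s) is true.
    At u: ◇¬r is false, s is true, so ◇¬r ∧ s is false.
      At u: ◇¬r requires ¬r at some successor in {v}.
        At v: ¬r is false.
      So ◇¬r is false at u.

Yes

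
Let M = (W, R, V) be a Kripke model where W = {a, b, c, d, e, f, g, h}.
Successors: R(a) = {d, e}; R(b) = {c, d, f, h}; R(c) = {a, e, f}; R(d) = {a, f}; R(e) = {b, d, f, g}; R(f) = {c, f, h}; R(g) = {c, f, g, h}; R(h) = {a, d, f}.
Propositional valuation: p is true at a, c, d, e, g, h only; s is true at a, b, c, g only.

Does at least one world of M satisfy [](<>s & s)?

Let φ = [](<>s & s). Evaluate φ at each world:
  a (successors {d, e}): φ is false.
  b (successors {c, d, f, h}): φ is false.
  c (successors {a, e, f}): φ is false.
  d (successors {a, f}): φ is false.
  e (successors {b, d, f, g}): φ is false.
  f (successors {c, f, h}): φ is false.
  g (successors {c, f, g, h}): φ is false.
  h (successors {a, d, f}): φ is false.
For instance, at b:
  At b: [](<>s & s) requires <>s & s at every successor {c, d, f, h}.
    <>s & s fails at d, so [](<>s & s) is false at b.
      At d: <>s is true, s is false, so <>s & s is false.

No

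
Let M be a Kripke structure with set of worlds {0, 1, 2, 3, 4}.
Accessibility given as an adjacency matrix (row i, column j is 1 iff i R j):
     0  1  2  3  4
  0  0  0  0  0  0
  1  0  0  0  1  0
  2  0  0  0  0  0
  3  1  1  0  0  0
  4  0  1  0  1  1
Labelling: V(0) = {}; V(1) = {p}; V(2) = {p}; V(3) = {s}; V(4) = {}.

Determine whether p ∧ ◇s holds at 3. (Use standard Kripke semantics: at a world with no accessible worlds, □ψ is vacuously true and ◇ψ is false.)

Recall that ◇ψ holds at a world iff ψ holds at some accessible world.
At 3: p is false, ◇s is false, so p ∧ ◇s is false.
  At 3: ◇s requires s at some successor in {0, 1}.
    At 0: s is false.
    At 1: s is false.
  So ◇s is false at 3.

No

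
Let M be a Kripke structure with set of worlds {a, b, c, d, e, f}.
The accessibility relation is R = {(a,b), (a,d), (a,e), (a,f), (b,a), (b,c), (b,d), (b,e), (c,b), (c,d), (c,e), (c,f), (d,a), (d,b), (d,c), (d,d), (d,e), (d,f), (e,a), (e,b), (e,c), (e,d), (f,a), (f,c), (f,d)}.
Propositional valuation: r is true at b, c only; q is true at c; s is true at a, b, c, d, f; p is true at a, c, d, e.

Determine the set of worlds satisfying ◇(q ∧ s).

b, d, e, f

Let φ = ◇(q ∧ s). Evaluate φ at each world:
  a (successors {b, d, e, f}): φ is false.
  b (successors {a, c, d, e}): φ is true.
  c (successors {b, d, e, f}): φ is false.
  d (successors {a, b, c, d, e, f}): φ is true.
  e (successors {a, b, c, d}): φ is true.
  f (successors {a, c, d}): φ is true.
For instance, at f:
  At f: ◇(q ∧ s) requires q ∧ s at some successor in {a, c, d}.
    q ∧ s holds at c, so ◇(q ∧ s) is true at f.
Satisfying worlds: {b, d, e, f}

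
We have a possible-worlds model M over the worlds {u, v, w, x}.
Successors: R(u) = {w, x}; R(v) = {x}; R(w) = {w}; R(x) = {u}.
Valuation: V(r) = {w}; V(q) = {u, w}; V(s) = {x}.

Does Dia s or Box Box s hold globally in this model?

Let φ = Dia s or Box Box s. Evaluate φ at each world:
  u (successors {w, x}): φ is true.
  v (successors {x}): φ is true.
  w (successors {w}): φ is false.
  x (successors {u}): φ is false.
Detail at w (counterexample):
  At w: Dia s is false, Box Box s is false, so Dia s or Box Box s is false.
    At w: Dia s requires s at some successor in {w}.
      At w: s is false.
    So Dia s is false at w.
    At w: Box Box s requires Box s at every successor {w}.
      Box s fails at w, so Box Box s is false at w.

No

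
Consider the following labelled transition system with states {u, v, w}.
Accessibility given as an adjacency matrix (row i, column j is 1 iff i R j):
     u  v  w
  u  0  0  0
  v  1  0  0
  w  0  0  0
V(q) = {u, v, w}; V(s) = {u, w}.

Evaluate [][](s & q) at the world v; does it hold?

Yes

At v: [][](s & q) requires [](s & q) at every successor {u}.
    At u: no accessible worlds, so [](s & q) holds vacuously.
So [][](s & q) is true at v.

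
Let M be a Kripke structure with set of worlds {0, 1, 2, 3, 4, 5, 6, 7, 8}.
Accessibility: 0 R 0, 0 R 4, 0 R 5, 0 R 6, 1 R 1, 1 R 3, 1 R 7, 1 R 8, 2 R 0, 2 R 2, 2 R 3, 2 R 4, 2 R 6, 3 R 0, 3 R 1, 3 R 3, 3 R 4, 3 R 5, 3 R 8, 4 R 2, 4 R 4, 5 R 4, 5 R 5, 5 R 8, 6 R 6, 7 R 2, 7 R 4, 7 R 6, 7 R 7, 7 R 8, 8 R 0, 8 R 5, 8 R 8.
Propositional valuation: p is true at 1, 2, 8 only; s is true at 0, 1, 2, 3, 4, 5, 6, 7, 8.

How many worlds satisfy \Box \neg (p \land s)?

Recall that \Box ψ holds at a world iff ψ holds at every accessible world, and \Diamond ψ holds iff ψ holds at some accessible world.
Let φ = \Box \neg (p \land s). Evaluate φ at each world:
  0 (successors {0, 4, 5, 6}): φ is true.
  1 (successors {1, 3, 7, 8}): φ is false.
  2 (successors {0, 2, 3, 4, 6}): φ is false.
  3 (successors {0, 1, 3, 4, 5, 8}): φ is false.
  4 (successors {2, 4}): φ is false.
  5 (successors {4, 5, 8}): φ is false.
  6 (successors {6}): φ is true.
  7 (successors {2, 4, 6, 7, 8}): φ is false.
  8 (successors {0, 5, 8}): φ is false.
For instance, at 3:
  At 3: \Box \neg (p \land s) requires \neg (p \land s) at every successor {0, 1, 3, 4, 5, 8}.
    \neg (p \land s) fails at 1, so \Box \neg (p \land s) is false at 3.
Satisfying worlds: {0, 6}

2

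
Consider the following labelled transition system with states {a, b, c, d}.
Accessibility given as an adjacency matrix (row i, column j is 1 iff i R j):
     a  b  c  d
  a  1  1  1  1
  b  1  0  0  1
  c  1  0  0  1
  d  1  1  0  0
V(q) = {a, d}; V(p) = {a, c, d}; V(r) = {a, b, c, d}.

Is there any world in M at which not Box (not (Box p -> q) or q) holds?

Let φ = not Box (not (Box p -> q) or q). Evaluate φ at each world:
  a (successors {a, b, c, d}): φ is false.
  b (successors {a, d}): φ is false.
  c (successors {a, d}): φ is false.
  d (successors {a, b}): φ is false.
For instance, at d:
  At d: Box (not (Box p -> q) or q) is true, so not Box (not (Box p -> q) or q) is false.
    At d: Box (not (Box p -> q) or q) requires not (Box p -> q) or q at every successor {a, b}.
      At a: not (Box p -> q) or q is true.
      At b: not (Box p -> q) or q is true.
    So Box (not (Box p -> q) or q) is true at d.

No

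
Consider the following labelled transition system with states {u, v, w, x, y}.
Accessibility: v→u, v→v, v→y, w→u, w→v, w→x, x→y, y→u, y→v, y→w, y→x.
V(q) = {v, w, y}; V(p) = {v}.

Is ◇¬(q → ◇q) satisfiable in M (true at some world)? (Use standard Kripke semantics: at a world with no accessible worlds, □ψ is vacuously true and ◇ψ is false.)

No

Let φ = ◇¬(q → ◇q). Evaluate φ at each world:
  u (successors ∅): φ is false.
  v (successors {u, v, y}): φ is false.
  w (successors {u, v, x}): φ is false.
  x (successors {y}): φ is false.
  y (successors {u, v, w, x}): φ is false.
For instance, at w:
  At w: ◇¬(q → ◇q) requires ¬(q → ◇q) at some successor in {u, v, x}.
    At u: ¬(q → ◇q) is false.
    At v: ¬(q → ◇q) is false.
    At x: ¬(q → ◇q) is false.
  So ◇¬(q → ◇q) is false at w.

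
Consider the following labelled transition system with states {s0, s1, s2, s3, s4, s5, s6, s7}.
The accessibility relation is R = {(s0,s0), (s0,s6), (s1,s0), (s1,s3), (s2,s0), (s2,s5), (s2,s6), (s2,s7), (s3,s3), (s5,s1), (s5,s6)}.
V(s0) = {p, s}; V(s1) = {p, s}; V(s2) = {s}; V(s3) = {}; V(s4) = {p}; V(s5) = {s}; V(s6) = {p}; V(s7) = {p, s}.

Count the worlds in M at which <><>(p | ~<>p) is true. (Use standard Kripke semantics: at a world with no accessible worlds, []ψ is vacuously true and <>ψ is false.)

Let φ = <><>(p | ~<>p). Evaluate φ at each world:
  s0 (successors {s0, s6}): φ is true.
  s1 (successors {s0, s3}): φ is true.
  s2 (successors {s0, s5, s6, s7}): φ is true.
  s3 (successors {s3}): φ is true.
  s4 (successors ∅): φ is false.
  s5 (successors {s1, s6}): φ is true.
  s6 (successors ∅): φ is false.
  s7 (successors ∅): φ is false.
For instance, at s0:
  At s0: <><>(p | ~<>p) requires <>(p | ~<>p) at some successor in {s0, s6}.
    <>(p | ~<>p) holds at s0, so <><>(p | ~<>p) is true at s0.
      At s0: <>(p | ~<>p) requires p | ~<>p at some successor in {s0, s6}.
        p | ~<>p holds at s0, so <>(p | ~<>p) is true at s0.
Satisfying worlds: {s0, s1, s2, s3, s5}

5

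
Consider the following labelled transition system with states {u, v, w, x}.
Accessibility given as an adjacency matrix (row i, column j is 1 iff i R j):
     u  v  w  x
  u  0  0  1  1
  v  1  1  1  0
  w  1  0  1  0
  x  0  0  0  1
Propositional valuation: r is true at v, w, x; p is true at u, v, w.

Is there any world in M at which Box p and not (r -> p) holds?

No

Let φ = Box p and not (r -> p). Evaluate φ at each world:
  u (successors {w, x}): φ is false.
  v (successors {u, v, w}): φ is false.
  w (successors {u, w}): φ is false.
  x (successors {x}): φ is false.
For instance, at v:
  At v: Box p is true, not (r -> p) is false, so Box p and not (r -> p) is false.
    At v: Box p requires p at every successor {u, v, w}.
      At u: p is true.
      At v: p is true.
      At w: p is true.
    So Box p is true at v.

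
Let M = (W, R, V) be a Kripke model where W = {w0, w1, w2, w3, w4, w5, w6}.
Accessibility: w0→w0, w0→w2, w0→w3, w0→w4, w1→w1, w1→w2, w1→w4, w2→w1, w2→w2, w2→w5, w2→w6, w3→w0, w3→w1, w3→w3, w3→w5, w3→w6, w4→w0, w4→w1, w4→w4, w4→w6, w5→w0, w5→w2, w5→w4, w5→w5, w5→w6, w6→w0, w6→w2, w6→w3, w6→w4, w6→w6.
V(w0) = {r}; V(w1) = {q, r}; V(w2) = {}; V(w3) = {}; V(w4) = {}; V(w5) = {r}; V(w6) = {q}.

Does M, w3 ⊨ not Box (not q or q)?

No

At w3: Box (not q or q) is true, so not Box (not q or q) is false.
  At w3: Box (not q or q) requires not q or q at every successor {w0, w1, w3, w5, w6}.
    At w0: not q or q is true.
    At w1: not q or q is true.
    At w3: not q or q is true.
    At w5: not q or q is true.
    At w6: not q or q is true.
  So Box (not q or q) is true at w3.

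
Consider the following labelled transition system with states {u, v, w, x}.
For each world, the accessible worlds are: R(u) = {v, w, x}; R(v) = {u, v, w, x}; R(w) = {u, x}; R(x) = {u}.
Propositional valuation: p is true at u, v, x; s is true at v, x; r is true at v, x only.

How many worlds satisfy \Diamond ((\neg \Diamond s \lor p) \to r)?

Let φ = \Diamond ((\neg \Diamond s \lor p) \to r). Evaluate φ at each world:
  u (successors {v, w, x}): φ is true.
  v (successors {u, v, w, x}): φ is true.
  w (successors {u, x}): φ is true.
  x (successors {u}): φ is false.
For instance, at v:
  At v: \Diamond ((\neg \Diamond s \lor p) \to r) requires (\neg \Diamond s \lor p) \to r at some successor in {u, v, w, x}.
    (\neg \Diamond s \lor p) \to r holds at v, so \Diamond ((\neg \Diamond s \lor p) \to r) is true at v.
      At v: \neg \Diamond s \lor p is true, r is true, so (\neg \Diamond s \lor p) \to r is true.
Satisfying worlds: {u, v, w}

3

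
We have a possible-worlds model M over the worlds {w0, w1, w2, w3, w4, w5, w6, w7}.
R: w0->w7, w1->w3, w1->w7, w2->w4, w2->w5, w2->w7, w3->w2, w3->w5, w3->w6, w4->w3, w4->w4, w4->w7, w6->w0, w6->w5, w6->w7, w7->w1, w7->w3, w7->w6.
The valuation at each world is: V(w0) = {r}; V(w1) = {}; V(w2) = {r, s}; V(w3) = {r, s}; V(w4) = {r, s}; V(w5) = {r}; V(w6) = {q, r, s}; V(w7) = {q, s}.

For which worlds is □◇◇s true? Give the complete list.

w0, w1, w4, w5, w7

Recall that □ψ holds at a world iff ψ holds at every accessible world, and ◇ψ holds iff ψ holds at some accessible world.
Let φ = □◇◇s. Evaluate φ at each world:
  w0 (successors {w7}): φ is true.
  w1 (successors {w3, w7}): φ is true.
  w2 (successors {w4, w5, w7}): φ is false.
  w3 (successors {w2, w5, w6}): φ is false.
  w4 (successors {w3, w4, w7}): φ is true.
  w5 (successors ∅): φ is true.
  w6 (successors {w0, w5, w7}): φ is false.
  w7 (successors {w1, w3, w6}): φ is true.
For instance, at w1:
  At w1: □◇◇s requires ◇◇s at every successor {w3, w7}.
      At w3: ◇◇s requires ◇s at some successor in {w2, w5, w6}.
        ◇s holds at w2, so ◇◇s is true at w3.
      At w7: ◇◇s requires ◇s at some successor in {w1, w3, w6}.
        ◇s holds at w1, so ◇◇s is true at w7.
  So □◇◇s is true at w1.
Satisfying worlds: {w0, w1, w4, w5, w7}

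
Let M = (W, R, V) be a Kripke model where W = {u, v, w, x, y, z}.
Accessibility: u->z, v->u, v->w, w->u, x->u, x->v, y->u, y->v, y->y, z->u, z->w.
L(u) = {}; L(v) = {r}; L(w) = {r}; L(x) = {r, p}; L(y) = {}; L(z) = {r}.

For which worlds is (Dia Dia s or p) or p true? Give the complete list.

x

Recall that Dia ψ holds at a world iff ψ holds at some accessible world.
Let φ = (Dia Dia s or p) or p. Evaluate φ at each world:
  u (successors {z}): φ is false.
  v (successors {u, w}): φ is false.
  w (successors {u}): φ is false.
  x (successors {u, v}): φ is true.
  y (successors {u, v, y}): φ is false.
  z (successors {u, w}): φ is false.
For instance, at x:
  At x: Dia Dia s or p is true, p is true, so (Dia Dia s or p) or p is true.
    At x: Dia Dia s is false, p is true, so Dia Dia s or p is true.
      At x: Dia Dia s requires Dia s at some successor in {u, v}.
        At u: Dia s is false.
        At v: Dia s is false.
      So Dia Dia s is false at x.
Satisfying worlds: {x}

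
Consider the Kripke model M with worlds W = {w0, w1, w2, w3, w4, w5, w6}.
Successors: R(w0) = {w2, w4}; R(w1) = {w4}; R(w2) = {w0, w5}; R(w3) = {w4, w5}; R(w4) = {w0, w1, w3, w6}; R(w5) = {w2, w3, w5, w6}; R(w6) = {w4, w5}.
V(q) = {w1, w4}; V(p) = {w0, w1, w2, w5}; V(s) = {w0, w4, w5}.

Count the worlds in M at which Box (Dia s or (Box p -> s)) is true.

Let φ = Box (Dia s or (Box p -> s)). Evaluate φ at each world:
  w0 (successors {w2, w4}): φ is true.
  w1 (successors {w4}): φ is true.
  w2 (successors {w0, w5}): φ is true.
  w3 (successors {w4, w5}): φ is true.
  w4 (successors {w0, w1, w3, w6}): φ is true.
  w5 (successors {w2, w3, w5, w6}): φ is true.
  w6 (successors {w4, w5}): φ is true.
For instance, at w4:
  At w4: Box (Dia s or (Box p -> s)) requires Dia s or (Box p -> s) at every successor {w0, w1, w3, w6}.
    At w0: Dia s or (Box p -> s) is true.
    At w1: Dia s or (Box p -> s) is true.
    At w3: Dia s or (Box p -> s) is true.
    At w6: Dia s or (Box p -> s) is true.
  So Box (Dia s or (Box p -> s)) is true at w4.
Satisfying worlds: {w0, w1, w2, w3, w4, w5, w6}

7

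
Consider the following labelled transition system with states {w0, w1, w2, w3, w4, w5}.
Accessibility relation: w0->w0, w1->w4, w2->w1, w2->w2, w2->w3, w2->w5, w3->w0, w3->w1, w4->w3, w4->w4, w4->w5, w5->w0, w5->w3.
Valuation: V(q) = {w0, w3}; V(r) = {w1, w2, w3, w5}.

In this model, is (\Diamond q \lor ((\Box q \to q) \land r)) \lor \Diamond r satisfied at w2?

Yes

At w2: \Diamond q \lor ((\Box q \to q) \land r) is true, \Diamond r is true, so (\Diamond q \lor ((\Box q \to q) \land r)) \lor \Diamond r is true.
  At w2: \Diamond q is true, (\Box q \to q) \land r is true, so \Diamond q \lor ((\Box q \to q) \land r) is true.
    At w2: \Diamond q requires q at some successor in {w1, w2, w3, w5}.
      q holds at w3, so \Diamond q is true at w2.
    At w2: \Box q \to q is true, r is true, so (\Box q \to q) \land r is true.
      At w2: \Box q is false, q is false, so \Box q \to q is true.
  At w2: \Diamond r requires r at some successor in {w1, w2, w3, w5}.
    r holds at w1, so \Diamond r is true at w2.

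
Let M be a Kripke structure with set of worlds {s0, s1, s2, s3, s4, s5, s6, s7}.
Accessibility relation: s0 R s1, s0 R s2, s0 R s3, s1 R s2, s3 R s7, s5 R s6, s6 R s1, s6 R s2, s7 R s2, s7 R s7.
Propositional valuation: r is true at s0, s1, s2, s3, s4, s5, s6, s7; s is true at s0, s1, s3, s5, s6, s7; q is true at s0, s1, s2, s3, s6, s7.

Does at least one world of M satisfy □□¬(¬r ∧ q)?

Yes

Recall that □ψ holds at a world iff ψ holds at every accessible world, and ◇ψ holds iff ψ holds at some accessible world.
Let φ = □□¬(¬r ∧ q). Evaluate φ at each world:
  s0 (successors {s1, s2, s3}): φ is true.
  s1 (successors {s2}): φ is true.
  s2 (successors ∅): φ is true.
  s3 (successors {s7}): φ is true.
  s4 (successors ∅): φ is true.
  s5 (successors {s6}): φ is true.
  s6 (successors {s1, s2}): φ is true.
  s7 (successors {s2, s7}): φ is true.
Detail at s0 (witness):
  At s0: □□¬(¬r ∧ q) requires □¬(¬r ∧ q) at every successor {s1, s2, s3}.
      At s1: □¬(¬r ∧ q) requires ¬(¬r ∧ q) at every successor {s2}.
        At s2: ¬(¬r ∧ q) is true.
      So □¬(¬r ∧ q) is true at s1.
      At s2: no accessible worlds, so □¬(¬r ∧ q) holds vacuously.
      At s3: □¬(¬r ∧ q) requires ¬(¬r ∧ q) at every successor {s7}.
        At s7: ¬(¬r ∧ q) is true.
      So □¬(¬r ∧ q) is true at s3.
  So □□¬(¬r ∧ q) is true at s0.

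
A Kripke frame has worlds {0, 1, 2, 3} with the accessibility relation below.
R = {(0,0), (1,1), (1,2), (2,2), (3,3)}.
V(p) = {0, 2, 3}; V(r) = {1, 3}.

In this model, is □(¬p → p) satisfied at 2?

Yes

At 2: □(¬p → p) requires ¬p → p at every successor {2}.
  At 2: ¬p → p is true.
So □(¬p → p) is true at 2.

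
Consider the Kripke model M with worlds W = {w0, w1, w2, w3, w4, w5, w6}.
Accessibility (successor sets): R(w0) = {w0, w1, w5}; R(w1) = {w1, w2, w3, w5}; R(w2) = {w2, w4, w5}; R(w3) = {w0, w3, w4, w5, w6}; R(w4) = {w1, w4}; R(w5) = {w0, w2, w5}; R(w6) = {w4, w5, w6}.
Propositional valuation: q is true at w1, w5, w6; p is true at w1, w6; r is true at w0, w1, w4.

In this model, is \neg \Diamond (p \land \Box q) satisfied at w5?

Yes

At w5: \Diamond (p \land \Box q) is false, so \neg \Diamond (p \land \Box q) is true.
  At w5: \Diamond (p \land \Box q) requires p \land \Box q at some successor in {w0, w2, w5}.
    At w0: p \land \Box q is false.
    At w2: p \land \Box q is false.
    At w5: p \land \Box q is false.
  So \Diamond (p \land \Box q) is false at w5.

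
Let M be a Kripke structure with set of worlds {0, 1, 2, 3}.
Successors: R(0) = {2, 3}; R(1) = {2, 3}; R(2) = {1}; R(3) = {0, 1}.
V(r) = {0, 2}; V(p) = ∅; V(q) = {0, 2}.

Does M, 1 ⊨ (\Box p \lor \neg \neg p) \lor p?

No

At 1: \Box p \lor \neg \neg p is false, p is false, so (\Box p \lor \neg \neg p) \lor p is false.
  At 1: \Box p is false, \neg \neg p is false, so \Box p \lor \neg \neg p is false.
    At 1: \Box p requires p at every successor {2, 3}.
      p fails at 2, so \Box p is false at 1.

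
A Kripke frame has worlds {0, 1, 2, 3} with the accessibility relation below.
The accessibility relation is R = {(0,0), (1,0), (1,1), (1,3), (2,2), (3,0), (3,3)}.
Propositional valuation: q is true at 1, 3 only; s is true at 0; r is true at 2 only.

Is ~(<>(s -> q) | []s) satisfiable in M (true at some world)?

Let φ = ~(<>(s -> q) | []s). Evaluate φ at each world:
  0 (successors {0}): φ is false.
  1 (successors {0, 1, 3}): φ is false.
  2 (successors {2}): φ is false.
  3 (successors {0, 3}): φ is false.
For instance, at 2:
  At 2: <>(s -> q) | []s is true, so ~(<>(s -> q) | []s) is false.
    At 2: <>(s -> q) is true, []s is false, so <>(s -> q) | []s is true.
      At 2: <>(s -> q) requires s -> q at some successor in {2}.
        s -> q holds at 2, so <>(s -> q) is true at 2.
      At 2: []s requires s at every successor {2}.
        s fails at 2, so []s is false at 2.

No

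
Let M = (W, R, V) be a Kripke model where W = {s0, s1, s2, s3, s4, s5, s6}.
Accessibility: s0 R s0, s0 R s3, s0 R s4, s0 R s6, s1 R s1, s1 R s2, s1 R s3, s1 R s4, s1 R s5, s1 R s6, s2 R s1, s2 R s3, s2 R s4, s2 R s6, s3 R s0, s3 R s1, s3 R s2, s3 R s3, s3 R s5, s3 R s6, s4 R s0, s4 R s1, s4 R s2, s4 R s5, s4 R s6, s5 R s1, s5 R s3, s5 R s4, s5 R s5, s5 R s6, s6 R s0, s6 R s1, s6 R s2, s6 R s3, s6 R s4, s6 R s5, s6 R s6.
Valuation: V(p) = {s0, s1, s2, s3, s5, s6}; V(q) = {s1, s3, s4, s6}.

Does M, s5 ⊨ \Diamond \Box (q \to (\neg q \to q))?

At s5: \Diamond \Box (q \to (\neg q \to q)) requires \Box (q \to (\neg q \to q)) at some successor in {s1, s3, s4, s5, s6}.
  \Box (q \to (\neg q \to q)) holds at s1, so \Diamond \Box (q \to (\neg q \to q)) is true at s5.
    At s1: \Box (q \to (\neg q \to q)) requires q \to (\neg q \to q) at every successor {s1, s2, s3, s4, s5, s6}.
      At s1: q \to (\neg q \to q) is true.
      At s2: q \to (\neg q \to q) is true.
      At s3: q \to (\neg q \to q) is true.
      At s4: q \to (\neg q \to q) is true.
      At s5: q \to (\neg q \to q) is true.
      At s6: q \to (\neg q \to q) is true.
    So \Box (q \to (\neg q \to q)) is true at s1.

Yes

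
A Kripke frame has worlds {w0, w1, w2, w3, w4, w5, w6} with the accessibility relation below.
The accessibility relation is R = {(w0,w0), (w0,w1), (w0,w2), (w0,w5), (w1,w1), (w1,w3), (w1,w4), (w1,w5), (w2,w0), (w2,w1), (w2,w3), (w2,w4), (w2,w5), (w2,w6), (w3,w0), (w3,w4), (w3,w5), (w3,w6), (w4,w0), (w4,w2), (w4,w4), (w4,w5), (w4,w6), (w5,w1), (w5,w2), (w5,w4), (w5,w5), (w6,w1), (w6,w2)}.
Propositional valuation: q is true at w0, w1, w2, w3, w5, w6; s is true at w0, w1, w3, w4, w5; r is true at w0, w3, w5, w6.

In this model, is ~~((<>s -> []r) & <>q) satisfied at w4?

No

At w4: ~((<>s -> []r) & <>q) is true, so ~~((<>s -> []r) & <>q) is false.
  At w4: (<>s -> []r) & <>q is false, so ~((<>s -> []r) & <>q) is true.
    At w4: <>s -> []r is false, <>q is true, so (<>s -> []r) & <>q is false.
      At w4: <>s is true, []r is false, so <>s -> []r is false.
      At w4: <>q requires q at some successor in {w0, w2, w4, w5, w6}.
        q holds at w0, so <>q is true at w4.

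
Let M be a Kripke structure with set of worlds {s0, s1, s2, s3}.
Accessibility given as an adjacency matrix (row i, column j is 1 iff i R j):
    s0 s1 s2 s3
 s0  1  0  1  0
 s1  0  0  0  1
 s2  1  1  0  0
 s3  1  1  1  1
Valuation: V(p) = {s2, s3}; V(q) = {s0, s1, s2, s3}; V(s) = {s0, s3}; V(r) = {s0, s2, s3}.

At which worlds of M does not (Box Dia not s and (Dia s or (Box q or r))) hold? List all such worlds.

s2, s3

Let φ = not (Box Dia not s and (Dia s or (Box q or r))). Evaluate φ at each world:
  s0 (successors {s0, s2}): φ is false.
  s1 (successors {s3}): φ is false.
  s2 (successors {s0, s1}): φ is true.
  s3 (successors {s0, s1, s2, s3}): φ is true.
For instance, at s1:
  At s1: Box Dia not s and (Dia s or (Box q or r)) is true, so not (Box Dia not s and (Dia s or (Box q or r))) is false.
    At s1: Box Dia not s is true, Dia s or (Box q or r) is true, so Box Dia not s and (Dia s or (Box q or r)) is true.
      At s1: Box Dia not s requires Dia not s at every successor {s3}.
        At s3: Dia not s is true.
      So Box Dia not s is true at s1.
      At s1: Dia s is true, Box q or r is true, so Dia s or (Box q or r) is true.
Satisfying worlds: {s2, s3}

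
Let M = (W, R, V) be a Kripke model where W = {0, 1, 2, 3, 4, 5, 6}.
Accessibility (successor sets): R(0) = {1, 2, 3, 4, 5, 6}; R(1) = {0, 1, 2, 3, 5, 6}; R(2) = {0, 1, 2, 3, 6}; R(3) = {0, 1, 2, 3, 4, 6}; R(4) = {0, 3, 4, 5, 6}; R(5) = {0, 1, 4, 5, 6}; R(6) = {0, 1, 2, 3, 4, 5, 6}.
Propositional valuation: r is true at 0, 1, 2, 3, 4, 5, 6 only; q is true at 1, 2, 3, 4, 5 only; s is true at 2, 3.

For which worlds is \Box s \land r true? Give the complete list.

none

Recall that \Box ψ holds at a world iff ψ holds at every accessible world, and \Diamond ψ holds iff ψ holds at some accessible world.
Let φ = \Box s \land r. Evaluate φ at each world:
  0 (successors {1, 2, 3, 4, 5, 6}): φ is false.
  1 (successors {0, 1, 2, 3, 5, 6}): φ is false.
  2 (successors {0, 1, 2, 3, 6}): φ is false.
  3 (successors {0, 1, 2, 3, 4, 6}): φ is false.
  4 (successors {0, 3, 4, 5, 6}): φ is false.
  5 (successors {0, 1, 4, 5, 6}): φ is false.
  6 (successors {0, 1, 2, 3, 4, 5, 6}): φ is false.
For instance, at 2:
  At 2: \Box s is false, r is true, so \Box s \land r is false.
    At 2: \Box s requires s at every successor {0, 1, 2, 3, 6}.
      s fails at 0, so \Box s is false at 2.
Satisfying worlds: none.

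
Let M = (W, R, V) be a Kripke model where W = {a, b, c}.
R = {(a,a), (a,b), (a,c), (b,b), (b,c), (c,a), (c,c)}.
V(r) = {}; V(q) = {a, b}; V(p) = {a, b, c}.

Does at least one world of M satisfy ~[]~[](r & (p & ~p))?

Let φ = ~[]~[](r & (p & ~p)). Evaluate φ at each world:
  a (successors {a, b, c}): φ is false.
  b (successors {b, c}): φ is false.
  c (successors {a, c}): φ is false.
For instance, at a:
  At a: []~[](r & (p & ~p)) is true, so ~[]~[](r & (p & ~p)) is false.
    At a: []~[](r & (p & ~p)) requires ~[](r & (p & ~p)) at every successor {a, b, c}.
      At a: ~[](r & (p & ~p)) is true.
      At b: ~[](r & (p & ~p)) is true.
      At c: ~[](r & (p & ~p)) is true.
    So []~[](r & (p & ~p)) is true at a.

No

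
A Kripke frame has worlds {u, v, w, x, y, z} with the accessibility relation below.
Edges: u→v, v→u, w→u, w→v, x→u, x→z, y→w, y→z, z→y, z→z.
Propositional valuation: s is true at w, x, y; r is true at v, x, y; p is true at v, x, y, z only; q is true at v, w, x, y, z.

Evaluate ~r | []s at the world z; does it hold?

Yes

Recall that []ψ holds at a world iff ψ holds at every accessible world, and <>ψ holds iff ψ holds at some accessible world.
At z: ~r is true, []s is false, so ~r | []s is true.
  At z: []s requires s at every successor {y, z}.
    s fails at z, so []s is false at z.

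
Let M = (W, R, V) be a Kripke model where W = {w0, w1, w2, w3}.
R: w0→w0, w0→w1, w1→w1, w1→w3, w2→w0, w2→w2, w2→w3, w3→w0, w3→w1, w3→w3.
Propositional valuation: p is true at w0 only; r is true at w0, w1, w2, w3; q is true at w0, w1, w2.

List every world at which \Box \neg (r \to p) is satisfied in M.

w1

Let φ = \Box \neg (r \to p). Evaluate φ at each world:
  w0 (successors {w0, w1}): φ is false.
  w1 (successors {w1, w3}): φ is true.
  w2 (successors {w0, w2, w3}): φ is false.
  w3 (successors {w0, w1, w3}): φ is false.
For instance, at w1:
  At w1: \Box \neg (r \to p) requires \neg (r \to p) at every successor {w1, w3}.
    At w1: \neg (r \to p) is true.
    At w3: \neg (r \to p) is true.
  So \Box \neg (r \to p) is true at w1.
Satisfying worlds: {w1}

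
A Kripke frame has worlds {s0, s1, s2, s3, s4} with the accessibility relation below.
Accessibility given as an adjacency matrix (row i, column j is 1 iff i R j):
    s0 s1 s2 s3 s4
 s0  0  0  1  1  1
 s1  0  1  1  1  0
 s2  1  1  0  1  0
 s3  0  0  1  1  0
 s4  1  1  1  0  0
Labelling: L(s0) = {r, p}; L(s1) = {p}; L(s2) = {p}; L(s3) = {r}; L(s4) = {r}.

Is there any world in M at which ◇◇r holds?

Let φ = ◇◇r. Evaluate φ at each world:
  s0 (successors {s2, s3, s4}): φ is true.
  s1 (successors {s1, s2, s3}): φ is true.
  s2 (successors {s0, s1, s3}): φ is true.
  s3 (successors {s2, s3}): φ is true.
  s4 (successors {s0, s1, s2}): φ is true.
Detail at s0 (witness):
  At s0: ◇◇r requires ◇r at some successor in {s2, s3, s4}.
    ◇r holds at s2, so ◇◇r is true at s0.
      At s2: ◇r requires r at some successor in {s0, s1, s3}.
        r holds at s0, so ◇r is true at s2.

Yes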